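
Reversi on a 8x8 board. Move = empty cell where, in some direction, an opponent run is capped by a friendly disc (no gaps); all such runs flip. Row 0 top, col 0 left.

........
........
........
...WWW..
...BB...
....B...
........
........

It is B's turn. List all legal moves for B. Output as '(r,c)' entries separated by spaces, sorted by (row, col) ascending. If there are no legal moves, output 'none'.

(2,2): flips 1 -> legal
(2,3): flips 1 -> legal
(2,4): flips 1 -> legal
(2,5): flips 1 -> legal
(2,6): flips 1 -> legal
(3,2): no bracket -> illegal
(3,6): no bracket -> illegal
(4,2): no bracket -> illegal
(4,5): no bracket -> illegal
(4,6): no bracket -> illegal

Answer: (2,2) (2,3) (2,4) (2,5) (2,6)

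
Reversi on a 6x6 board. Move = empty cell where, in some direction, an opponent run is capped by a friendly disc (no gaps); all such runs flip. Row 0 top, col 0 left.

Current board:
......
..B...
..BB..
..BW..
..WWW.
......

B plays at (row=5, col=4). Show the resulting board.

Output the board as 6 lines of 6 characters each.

Answer: ......
..B...
..BB..
..BW..
..WBW.
....B.

Derivation:
Place B at (5,4); scan 8 dirs for brackets.
Dir NW: opp run (4,3) capped by B -> flip
Dir N: opp run (4,4), next='.' -> no flip
Dir NE: first cell '.' (not opp) -> no flip
Dir W: first cell '.' (not opp) -> no flip
Dir E: first cell '.' (not opp) -> no flip
Dir SW: edge -> no flip
Dir S: edge -> no flip
Dir SE: edge -> no flip
All flips: (4,3)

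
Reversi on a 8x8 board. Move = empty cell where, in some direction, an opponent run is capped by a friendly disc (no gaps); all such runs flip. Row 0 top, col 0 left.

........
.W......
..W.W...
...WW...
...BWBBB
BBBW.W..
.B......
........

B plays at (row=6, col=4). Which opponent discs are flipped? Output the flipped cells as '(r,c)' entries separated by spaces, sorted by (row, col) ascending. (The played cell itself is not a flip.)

Answer: (5,5)

Derivation:
Dir NW: opp run (5,3), next='.' -> no flip
Dir N: first cell '.' (not opp) -> no flip
Dir NE: opp run (5,5) capped by B -> flip
Dir W: first cell '.' (not opp) -> no flip
Dir E: first cell '.' (not opp) -> no flip
Dir SW: first cell '.' (not opp) -> no flip
Dir S: first cell '.' (not opp) -> no flip
Dir SE: first cell '.' (not opp) -> no flip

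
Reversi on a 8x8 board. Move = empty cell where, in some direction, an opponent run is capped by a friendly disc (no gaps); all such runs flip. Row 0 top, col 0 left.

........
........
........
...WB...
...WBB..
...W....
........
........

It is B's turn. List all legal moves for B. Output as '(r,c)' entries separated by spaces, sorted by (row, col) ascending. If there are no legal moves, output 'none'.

Answer: (2,2) (3,2) (4,2) (5,2) (6,2)

Derivation:
(2,2): flips 1 -> legal
(2,3): no bracket -> illegal
(2,4): no bracket -> illegal
(3,2): flips 1 -> legal
(4,2): flips 1 -> legal
(5,2): flips 1 -> legal
(5,4): no bracket -> illegal
(6,2): flips 1 -> legal
(6,3): no bracket -> illegal
(6,4): no bracket -> illegal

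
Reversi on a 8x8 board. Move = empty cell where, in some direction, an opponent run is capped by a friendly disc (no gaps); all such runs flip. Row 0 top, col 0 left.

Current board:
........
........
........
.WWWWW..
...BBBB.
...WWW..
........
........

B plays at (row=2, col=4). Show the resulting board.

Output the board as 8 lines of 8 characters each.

Answer: ........
........
....B...
.WWWBB..
...BBBB.
...WWW..
........
........

Derivation:
Place B at (2,4); scan 8 dirs for brackets.
Dir NW: first cell '.' (not opp) -> no flip
Dir N: first cell '.' (not opp) -> no flip
Dir NE: first cell '.' (not opp) -> no flip
Dir W: first cell '.' (not opp) -> no flip
Dir E: first cell '.' (not opp) -> no flip
Dir SW: opp run (3,3), next='.' -> no flip
Dir S: opp run (3,4) capped by B -> flip
Dir SE: opp run (3,5) capped by B -> flip
All flips: (3,4) (3,5)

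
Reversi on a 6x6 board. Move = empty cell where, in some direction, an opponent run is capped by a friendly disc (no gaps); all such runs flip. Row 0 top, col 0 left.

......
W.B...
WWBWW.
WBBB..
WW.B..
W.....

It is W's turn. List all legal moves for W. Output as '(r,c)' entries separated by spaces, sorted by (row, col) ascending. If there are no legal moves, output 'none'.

Answer: (0,1) (0,3) (1,3) (3,4) (4,2) (5,3) (5,4)

Derivation:
(0,1): flips 1 -> legal
(0,2): no bracket -> illegal
(0,3): flips 1 -> legal
(1,1): no bracket -> illegal
(1,3): flips 2 -> legal
(3,4): flips 3 -> legal
(4,2): flips 2 -> legal
(4,4): no bracket -> illegal
(5,2): no bracket -> illegal
(5,3): flips 2 -> legal
(5,4): flips 2 -> legal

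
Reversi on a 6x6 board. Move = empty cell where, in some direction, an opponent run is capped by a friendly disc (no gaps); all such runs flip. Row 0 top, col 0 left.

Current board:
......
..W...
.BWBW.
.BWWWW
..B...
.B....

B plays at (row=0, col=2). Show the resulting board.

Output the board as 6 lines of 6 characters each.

Answer: ..B...
..B...
.BBBW.
.BBWWW
..B...
.B....

Derivation:
Place B at (0,2); scan 8 dirs for brackets.
Dir NW: edge -> no flip
Dir N: edge -> no flip
Dir NE: edge -> no flip
Dir W: first cell '.' (not opp) -> no flip
Dir E: first cell '.' (not opp) -> no flip
Dir SW: first cell '.' (not opp) -> no flip
Dir S: opp run (1,2) (2,2) (3,2) capped by B -> flip
Dir SE: first cell '.' (not opp) -> no flip
All flips: (1,2) (2,2) (3,2)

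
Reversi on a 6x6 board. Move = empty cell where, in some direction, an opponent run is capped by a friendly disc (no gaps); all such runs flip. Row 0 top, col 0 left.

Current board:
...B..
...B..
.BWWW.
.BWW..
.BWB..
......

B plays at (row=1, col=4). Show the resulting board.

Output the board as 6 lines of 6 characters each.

Answer: ...B..
...BB.
.BWBW.
.BBW..
.BWB..
......

Derivation:
Place B at (1,4); scan 8 dirs for brackets.
Dir NW: first cell 'B' (not opp) -> no flip
Dir N: first cell '.' (not opp) -> no flip
Dir NE: first cell '.' (not opp) -> no flip
Dir W: first cell 'B' (not opp) -> no flip
Dir E: first cell '.' (not opp) -> no flip
Dir SW: opp run (2,3) (3,2) capped by B -> flip
Dir S: opp run (2,4), next='.' -> no flip
Dir SE: first cell '.' (not opp) -> no flip
All flips: (2,3) (3,2)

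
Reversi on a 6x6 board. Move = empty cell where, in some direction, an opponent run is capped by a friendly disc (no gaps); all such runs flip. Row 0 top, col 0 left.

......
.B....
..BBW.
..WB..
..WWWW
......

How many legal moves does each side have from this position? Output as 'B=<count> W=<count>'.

-- B to move --
(1,3): no bracket -> illegal
(1,4): no bracket -> illegal
(1,5): flips 1 -> legal
(2,1): no bracket -> illegal
(2,5): flips 1 -> legal
(3,1): flips 1 -> legal
(3,4): no bracket -> illegal
(3,5): no bracket -> illegal
(4,1): flips 1 -> legal
(5,1): flips 1 -> legal
(5,2): flips 2 -> legal
(5,3): flips 1 -> legal
(5,4): no bracket -> illegal
(5,5): flips 1 -> legal
B mobility = 8
-- W to move --
(0,0): flips 3 -> legal
(0,1): no bracket -> illegal
(0,2): no bracket -> illegal
(1,0): no bracket -> illegal
(1,2): flips 1 -> legal
(1,3): flips 2 -> legal
(1,4): flips 1 -> legal
(2,0): no bracket -> illegal
(2,1): flips 2 -> legal
(3,1): no bracket -> illegal
(3,4): flips 1 -> legal
W mobility = 6

Answer: B=8 W=6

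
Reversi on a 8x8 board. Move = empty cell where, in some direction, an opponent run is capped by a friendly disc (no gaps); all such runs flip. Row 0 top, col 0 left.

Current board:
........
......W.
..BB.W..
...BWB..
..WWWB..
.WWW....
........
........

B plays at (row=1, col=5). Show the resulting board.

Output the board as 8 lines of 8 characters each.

Place B at (1,5); scan 8 dirs for brackets.
Dir NW: first cell '.' (not opp) -> no flip
Dir N: first cell '.' (not opp) -> no flip
Dir NE: first cell '.' (not opp) -> no flip
Dir W: first cell '.' (not opp) -> no flip
Dir E: opp run (1,6), next='.' -> no flip
Dir SW: first cell '.' (not opp) -> no flip
Dir S: opp run (2,5) capped by B -> flip
Dir SE: first cell '.' (not opp) -> no flip
All flips: (2,5)

Answer: ........
.....BW.
..BB.B..
...BWB..
..WWWB..
.WWW....
........
........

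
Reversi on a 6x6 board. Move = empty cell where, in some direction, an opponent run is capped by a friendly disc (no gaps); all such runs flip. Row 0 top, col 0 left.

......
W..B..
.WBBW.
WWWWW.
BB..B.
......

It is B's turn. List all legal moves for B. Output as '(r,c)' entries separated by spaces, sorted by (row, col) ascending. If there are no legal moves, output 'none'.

Answer: (1,1) (1,4) (2,0) (2,5) (3,5) (4,2) (4,3) (4,5)

Derivation:
(0,0): no bracket -> illegal
(0,1): no bracket -> illegal
(1,1): flips 2 -> legal
(1,2): no bracket -> illegal
(1,4): flips 2 -> legal
(1,5): no bracket -> illegal
(2,0): flips 2 -> legal
(2,5): flips 1 -> legal
(3,5): flips 1 -> legal
(4,2): flips 1 -> legal
(4,3): flips 1 -> legal
(4,5): flips 1 -> legal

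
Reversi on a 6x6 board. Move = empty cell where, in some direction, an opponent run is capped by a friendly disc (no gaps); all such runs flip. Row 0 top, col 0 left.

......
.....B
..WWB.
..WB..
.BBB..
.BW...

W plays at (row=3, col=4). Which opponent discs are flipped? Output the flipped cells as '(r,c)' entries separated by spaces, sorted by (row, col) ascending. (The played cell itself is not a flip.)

Dir NW: first cell 'W' (not opp) -> no flip
Dir N: opp run (2,4), next='.' -> no flip
Dir NE: first cell '.' (not opp) -> no flip
Dir W: opp run (3,3) capped by W -> flip
Dir E: first cell '.' (not opp) -> no flip
Dir SW: opp run (4,3) capped by W -> flip
Dir S: first cell '.' (not opp) -> no flip
Dir SE: first cell '.' (not opp) -> no flip

Answer: (3,3) (4,3)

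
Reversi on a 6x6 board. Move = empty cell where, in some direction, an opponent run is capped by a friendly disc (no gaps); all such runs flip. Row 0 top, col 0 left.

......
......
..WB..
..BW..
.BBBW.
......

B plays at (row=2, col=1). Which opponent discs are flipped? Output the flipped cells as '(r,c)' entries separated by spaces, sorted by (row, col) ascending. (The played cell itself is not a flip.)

Dir NW: first cell '.' (not opp) -> no flip
Dir N: first cell '.' (not opp) -> no flip
Dir NE: first cell '.' (not opp) -> no flip
Dir W: first cell '.' (not opp) -> no flip
Dir E: opp run (2,2) capped by B -> flip
Dir SW: first cell '.' (not opp) -> no flip
Dir S: first cell '.' (not opp) -> no flip
Dir SE: first cell 'B' (not opp) -> no flip

Answer: (2,2)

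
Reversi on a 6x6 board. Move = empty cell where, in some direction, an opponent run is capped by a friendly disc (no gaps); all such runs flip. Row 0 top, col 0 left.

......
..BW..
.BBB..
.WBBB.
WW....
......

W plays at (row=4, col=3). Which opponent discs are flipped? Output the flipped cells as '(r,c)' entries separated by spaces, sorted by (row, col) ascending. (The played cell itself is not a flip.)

Dir NW: opp run (3,2) (2,1), next='.' -> no flip
Dir N: opp run (3,3) (2,3) capped by W -> flip
Dir NE: opp run (3,4), next='.' -> no flip
Dir W: first cell '.' (not opp) -> no flip
Dir E: first cell '.' (not opp) -> no flip
Dir SW: first cell '.' (not opp) -> no flip
Dir S: first cell '.' (not opp) -> no flip
Dir SE: first cell '.' (not opp) -> no flip

Answer: (2,3) (3,3)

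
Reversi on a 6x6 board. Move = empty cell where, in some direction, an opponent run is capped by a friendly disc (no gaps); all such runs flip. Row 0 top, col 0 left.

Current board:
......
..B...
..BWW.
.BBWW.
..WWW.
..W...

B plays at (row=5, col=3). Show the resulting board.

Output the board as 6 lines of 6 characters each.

Answer: ......
..B...
..BWW.
.BBWW.
..BWW.
..WB..

Derivation:
Place B at (5,3); scan 8 dirs for brackets.
Dir NW: opp run (4,2) capped by B -> flip
Dir N: opp run (4,3) (3,3) (2,3), next='.' -> no flip
Dir NE: opp run (4,4), next='.' -> no flip
Dir W: opp run (5,2), next='.' -> no flip
Dir E: first cell '.' (not opp) -> no flip
Dir SW: edge -> no flip
Dir S: edge -> no flip
Dir SE: edge -> no flip
All flips: (4,2)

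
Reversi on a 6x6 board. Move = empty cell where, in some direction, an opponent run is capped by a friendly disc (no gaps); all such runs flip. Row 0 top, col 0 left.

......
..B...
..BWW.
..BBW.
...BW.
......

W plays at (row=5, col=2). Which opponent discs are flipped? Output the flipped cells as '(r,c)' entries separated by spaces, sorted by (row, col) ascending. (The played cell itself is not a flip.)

Dir NW: first cell '.' (not opp) -> no flip
Dir N: first cell '.' (not opp) -> no flip
Dir NE: opp run (4,3) capped by W -> flip
Dir W: first cell '.' (not opp) -> no flip
Dir E: first cell '.' (not opp) -> no flip
Dir SW: edge -> no flip
Dir S: edge -> no flip
Dir SE: edge -> no flip

Answer: (4,3)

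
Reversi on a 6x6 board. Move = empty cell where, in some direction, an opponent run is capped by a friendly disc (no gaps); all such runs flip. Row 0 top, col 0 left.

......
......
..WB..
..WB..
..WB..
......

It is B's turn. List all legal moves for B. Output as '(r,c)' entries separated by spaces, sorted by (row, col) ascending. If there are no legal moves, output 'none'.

Answer: (1,1) (2,1) (3,1) (4,1) (5,1)

Derivation:
(1,1): flips 1 -> legal
(1,2): no bracket -> illegal
(1,3): no bracket -> illegal
(2,1): flips 2 -> legal
(3,1): flips 1 -> legal
(4,1): flips 2 -> legal
(5,1): flips 1 -> legal
(5,2): no bracket -> illegal
(5,3): no bracket -> illegal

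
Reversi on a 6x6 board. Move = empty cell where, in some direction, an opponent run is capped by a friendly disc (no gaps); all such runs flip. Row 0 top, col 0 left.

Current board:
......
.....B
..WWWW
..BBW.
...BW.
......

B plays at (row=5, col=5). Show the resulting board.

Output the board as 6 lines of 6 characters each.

Answer: ......
.....B
..WWWW
..BBW.
...BB.
.....B

Derivation:
Place B at (5,5); scan 8 dirs for brackets.
Dir NW: opp run (4,4) capped by B -> flip
Dir N: first cell '.' (not opp) -> no flip
Dir NE: edge -> no flip
Dir W: first cell '.' (not opp) -> no flip
Dir E: edge -> no flip
Dir SW: edge -> no flip
Dir S: edge -> no flip
Dir SE: edge -> no flip
All flips: (4,4)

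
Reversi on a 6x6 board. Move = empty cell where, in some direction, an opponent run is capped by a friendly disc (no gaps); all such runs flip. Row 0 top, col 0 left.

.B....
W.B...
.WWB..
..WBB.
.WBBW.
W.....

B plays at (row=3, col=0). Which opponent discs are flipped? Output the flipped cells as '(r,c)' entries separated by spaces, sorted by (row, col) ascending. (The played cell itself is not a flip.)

Dir NW: edge -> no flip
Dir N: first cell '.' (not opp) -> no flip
Dir NE: opp run (2,1) capped by B -> flip
Dir W: edge -> no flip
Dir E: first cell '.' (not opp) -> no flip
Dir SW: edge -> no flip
Dir S: first cell '.' (not opp) -> no flip
Dir SE: opp run (4,1), next='.' -> no flip

Answer: (2,1)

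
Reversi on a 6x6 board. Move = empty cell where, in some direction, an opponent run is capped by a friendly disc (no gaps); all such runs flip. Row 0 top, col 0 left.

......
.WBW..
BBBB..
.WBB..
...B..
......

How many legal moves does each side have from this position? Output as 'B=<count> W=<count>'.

-- B to move --
(0,0): flips 1 -> legal
(0,1): flips 1 -> legal
(0,2): flips 1 -> legal
(0,3): flips 1 -> legal
(0,4): flips 1 -> legal
(1,0): flips 1 -> legal
(1,4): flips 1 -> legal
(2,4): no bracket -> illegal
(3,0): flips 1 -> legal
(4,0): flips 1 -> legal
(4,1): flips 1 -> legal
(4,2): flips 1 -> legal
B mobility = 11
-- W to move --
(0,1): no bracket -> illegal
(0,2): no bracket -> illegal
(0,3): no bracket -> illegal
(1,0): no bracket -> illegal
(1,4): no bracket -> illegal
(2,4): no bracket -> illegal
(3,0): no bracket -> illegal
(3,4): flips 2 -> legal
(4,1): no bracket -> illegal
(4,2): no bracket -> illegal
(4,4): flips 2 -> legal
(5,2): no bracket -> illegal
(5,3): flips 3 -> legal
(5,4): no bracket -> illegal
W mobility = 3

Answer: B=11 W=3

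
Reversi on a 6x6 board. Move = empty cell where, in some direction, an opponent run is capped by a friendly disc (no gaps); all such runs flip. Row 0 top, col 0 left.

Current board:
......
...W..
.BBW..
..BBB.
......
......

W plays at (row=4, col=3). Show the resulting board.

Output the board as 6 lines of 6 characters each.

Place W at (4,3); scan 8 dirs for brackets.
Dir NW: opp run (3,2) (2,1), next='.' -> no flip
Dir N: opp run (3,3) capped by W -> flip
Dir NE: opp run (3,4), next='.' -> no flip
Dir W: first cell '.' (not opp) -> no flip
Dir E: first cell '.' (not opp) -> no flip
Dir SW: first cell '.' (not opp) -> no flip
Dir S: first cell '.' (not opp) -> no flip
Dir SE: first cell '.' (not opp) -> no flip
All flips: (3,3)

Answer: ......
...W..
.BBW..
..BWB.
...W..
......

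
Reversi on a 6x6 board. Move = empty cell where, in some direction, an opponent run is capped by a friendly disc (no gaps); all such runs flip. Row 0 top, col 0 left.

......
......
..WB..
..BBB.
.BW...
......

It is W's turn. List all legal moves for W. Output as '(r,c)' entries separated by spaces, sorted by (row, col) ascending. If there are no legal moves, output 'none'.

Answer: (2,4) (4,0) (4,4)

Derivation:
(1,2): no bracket -> illegal
(1,3): no bracket -> illegal
(1,4): no bracket -> illegal
(2,1): no bracket -> illegal
(2,4): flips 2 -> legal
(2,5): no bracket -> illegal
(3,0): no bracket -> illegal
(3,1): no bracket -> illegal
(3,5): no bracket -> illegal
(4,0): flips 1 -> legal
(4,3): no bracket -> illegal
(4,4): flips 1 -> legal
(4,5): no bracket -> illegal
(5,0): no bracket -> illegal
(5,1): no bracket -> illegal
(5,2): no bracket -> illegal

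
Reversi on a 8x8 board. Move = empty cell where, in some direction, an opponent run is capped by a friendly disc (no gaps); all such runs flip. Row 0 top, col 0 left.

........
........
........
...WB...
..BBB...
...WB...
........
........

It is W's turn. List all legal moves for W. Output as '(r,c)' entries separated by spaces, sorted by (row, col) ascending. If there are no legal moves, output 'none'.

Answer: (3,1) (3,5) (5,1) (5,5)

Derivation:
(2,3): no bracket -> illegal
(2,4): no bracket -> illegal
(2,5): no bracket -> illegal
(3,1): flips 1 -> legal
(3,2): no bracket -> illegal
(3,5): flips 2 -> legal
(4,1): no bracket -> illegal
(4,5): no bracket -> illegal
(5,1): flips 1 -> legal
(5,2): no bracket -> illegal
(5,5): flips 2 -> legal
(6,3): no bracket -> illegal
(6,4): no bracket -> illegal
(6,5): no bracket -> illegal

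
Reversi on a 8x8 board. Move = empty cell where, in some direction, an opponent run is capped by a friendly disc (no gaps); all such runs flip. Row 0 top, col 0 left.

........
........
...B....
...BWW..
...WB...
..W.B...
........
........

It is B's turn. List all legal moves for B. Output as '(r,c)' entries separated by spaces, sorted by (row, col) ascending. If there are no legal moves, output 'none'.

(2,4): flips 1 -> legal
(2,5): no bracket -> illegal
(2,6): flips 1 -> legal
(3,2): flips 1 -> legal
(3,6): flips 2 -> legal
(4,1): no bracket -> illegal
(4,2): flips 1 -> legal
(4,5): flips 1 -> legal
(4,6): no bracket -> illegal
(5,1): no bracket -> illegal
(5,3): flips 1 -> legal
(6,1): no bracket -> illegal
(6,2): no bracket -> illegal
(6,3): no bracket -> illegal

Answer: (2,4) (2,6) (3,2) (3,6) (4,2) (4,5) (5,3)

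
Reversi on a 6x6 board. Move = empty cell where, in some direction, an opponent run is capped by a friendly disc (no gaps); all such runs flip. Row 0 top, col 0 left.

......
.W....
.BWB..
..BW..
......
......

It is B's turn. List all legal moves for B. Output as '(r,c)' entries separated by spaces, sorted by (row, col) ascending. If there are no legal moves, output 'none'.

(0,0): no bracket -> illegal
(0,1): flips 1 -> legal
(0,2): no bracket -> illegal
(1,0): no bracket -> illegal
(1,2): flips 1 -> legal
(1,3): no bracket -> illegal
(2,0): no bracket -> illegal
(2,4): no bracket -> illegal
(3,1): no bracket -> illegal
(3,4): flips 1 -> legal
(4,2): no bracket -> illegal
(4,3): flips 1 -> legal
(4,4): no bracket -> illegal

Answer: (0,1) (1,2) (3,4) (4,3)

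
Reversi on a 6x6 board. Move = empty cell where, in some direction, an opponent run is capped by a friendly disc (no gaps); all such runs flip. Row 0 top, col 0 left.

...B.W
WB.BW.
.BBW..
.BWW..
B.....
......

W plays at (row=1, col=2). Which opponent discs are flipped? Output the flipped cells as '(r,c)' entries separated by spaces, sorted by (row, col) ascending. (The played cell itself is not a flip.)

Dir NW: first cell '.' (not opp) -> no flip
Dir N: first cell '.' (not opp) -> no flip
Dir NE: opp run (0,3), next=edge -> no flip
Dir W: opp run (1,1) capped by W -> flip
Dir E: opp run (1,3) capped by W -> flip
Dir SW: opp run (2,1), next='.' -> no flip
Dir S: opp run (2,2) capped by W -> flip
Dir SE: first cell 'W' (not opp) -> no flip

Answer: (1,1) (1,3) (2,2)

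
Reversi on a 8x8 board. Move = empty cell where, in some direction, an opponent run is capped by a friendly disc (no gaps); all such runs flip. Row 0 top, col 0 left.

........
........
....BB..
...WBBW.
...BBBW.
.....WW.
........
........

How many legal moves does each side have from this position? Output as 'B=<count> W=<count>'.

Answer: B=11 W=7

Derivation:
-- B to move --
(2,2): flips 1 -> legal
(2,3): flips 1 -> legal
(2,6): no bracket -> illegal
(2,7): flips 1 -> legal
(3,2): flips 1 -> legal
(3,7): flips 1 -> legal
(4,2): flips 1 -> legal
(4,7): flips 2 -> legal
(5,4): no bracket -> illegal
(5,7): flips 1 -> legal
(6,4): no bracket -> illegal
(6,5): flips 1 -> legal
(6,6): flips 1 -> legal
(6,7): flips 1 -> legal
B mobility = 11
-- W to move --
(1,3): flips 2 -> legal
(1,4): flips 1 -> legal
(1,5): flips 4 -> legal
(1,6): no bracket -> illegal
(2,3): flips 2 -> legal
(2,6): no bracket -> illegal
(3,2): no bracket -> illegal
(4,2): flips 3 -> legal
(5,2): no bracket -> illegal
(5,3): flips 1 -> legal
(5,4): flips 1 -> legal
W mobility = 7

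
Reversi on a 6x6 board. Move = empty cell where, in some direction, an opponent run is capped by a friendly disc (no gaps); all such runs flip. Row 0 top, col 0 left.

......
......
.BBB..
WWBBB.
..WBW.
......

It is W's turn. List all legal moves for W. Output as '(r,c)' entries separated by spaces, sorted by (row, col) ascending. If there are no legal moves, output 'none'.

(1,0): no bracket -> illegal
(1,1): flips 3 -> legal
(1,2): flips 3 -> legal
(1,3): flips 1 -> legal
(1,4): no bracket -> illegal
(2,0): no bracket -> illegal
(2,4): flips 2 -> legal
(2,5): no bracket -> illegal
(3,5): flips 3 -> legal
(4,1): no bracket -> illegal
(4,5): no bracket -> illegal
(5,2): no bracket -> illegal
(5,3): no bracket -> illegal
(5,4): no bracket -> illegal

Answer: (1,1) (1,2) (1,3) (2,4) (3,5)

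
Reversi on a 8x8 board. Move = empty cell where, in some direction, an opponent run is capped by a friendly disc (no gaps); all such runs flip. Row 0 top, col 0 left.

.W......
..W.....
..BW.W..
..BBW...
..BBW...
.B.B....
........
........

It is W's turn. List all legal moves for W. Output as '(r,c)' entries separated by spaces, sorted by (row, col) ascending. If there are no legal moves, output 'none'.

Answer: (1,1) (2,1) (3,1) (4,1) (5,2) (6,2) (6,3)

Derivation:
(1,1): flips 2 -> legal
(1,3): no bracket -> illegal
(2,1): flips 1 -> legal
(2,4): no bracket -> illegal
(3,1): flips 2 -> legal
(4,0): no bracket -> illegal
(4,1): flips 3 -> legal
(5,0): no bracket -> illegal
(5,2): flips 4 -> legal
(5,4): no bracket -> illegal
(6,0): no bracket -> illegal
(6,1): no bracket -> illegal
(6,2): flips 1 -> legal
(6,3): flips 3 -> legal
(6,4): no bracket -> illegal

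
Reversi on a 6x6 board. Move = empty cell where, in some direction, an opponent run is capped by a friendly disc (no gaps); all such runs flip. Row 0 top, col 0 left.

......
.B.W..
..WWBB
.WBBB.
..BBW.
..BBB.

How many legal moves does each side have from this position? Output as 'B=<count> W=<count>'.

Answer: B=10 W=5

Derivation:
-- B to move --
(0,2): flips 1 -> legal
(0,3): flips 2 -> legal
(0,4): no bracket -> illegal
(1,2): flips 2 -> legal
(1,4): flips 1 -> legal
(2,0): flips 1 -> legal
(2,1): flips 2 -> legal
(3,0): flips 1 -> legal
(3,5): flips 1 -> legal
(4,0): no bracket -> illegal
(4,1): no bracket -> illegal
(4,5): flips 1 -> legal
(5,5): flips 1 -> legal
B mobility = 10
-- W to move --
(0,0): flips 1 -> legal
(0,1): no bracket -> illegal
(0,2): no bracket -> illegal
(1,0): no bracket -> illegal
(1,2): no bracket -> illegal
(1,4): flips 2 -> legal
(1,5): no bracket -> illegal
(2,0): no bracket -> illegal
(2,1): no bracket -> illegal
(3,5): flips 4 -> legal
(4,1): flips 3 -> legal
(4,5): flips 1 -> legal
(5,1): no bracket -> illegal
(5,5): no bracket -> illegal
W mobility = 5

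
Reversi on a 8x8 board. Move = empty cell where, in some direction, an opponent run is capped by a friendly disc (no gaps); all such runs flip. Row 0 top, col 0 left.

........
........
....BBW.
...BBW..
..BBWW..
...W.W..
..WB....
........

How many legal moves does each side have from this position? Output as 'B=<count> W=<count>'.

Answer: B=9 W=10

Derivation:
-- B to move --
(1,5): no bracket -> illegal
(1,6): no bracket -> illegal
(1,7): no bracket -> illegal
(2,7): flips 1 -> legal
(3,6): flips 1 -> legal
(3,7): no bracket -> illegal
(4,6): flips 3 -> legal
(5,1): no bracket -> illegal
(5,2): no bracket -> illegal
(5,4): flips 1 -> legal
(5,6): flips 1 -> legal
(6,1): flips 1 -> legal
(6,4): flips 1 -> legal
(6,5): flips 3 -> legal
(6,6): flips 2 -> legal
(7,1): no bracket -> illegal
(7,2): no bracket -> illegal
(7,3): no bracket -> illegal
B mobility = 9
-- W to move --
(1,3): flips 1 -> legal
(1,4): flips 2 -> legal
(1,5): flips 1 -> legal
(1,6): no bracket -> illegal
(2,2): flips 1 -> legal
(2,3): flips 5 -> legal
(3,1): flips 1 -> legal
(3,2): flips 2 -> legal
(3,6): no bracket -> illegal
(4,1): flips 2 -> legal
(5,1): no bracket -> illegal
(5,2): no bracket -> illegal
(5,4): no bracket -> illegal
(6,4): flips 1 -> legal
(7,2): no bracket -> illegal
(7,3): flips 1 -> legal
(7,4): no bracket -> illegal
W mobility = 10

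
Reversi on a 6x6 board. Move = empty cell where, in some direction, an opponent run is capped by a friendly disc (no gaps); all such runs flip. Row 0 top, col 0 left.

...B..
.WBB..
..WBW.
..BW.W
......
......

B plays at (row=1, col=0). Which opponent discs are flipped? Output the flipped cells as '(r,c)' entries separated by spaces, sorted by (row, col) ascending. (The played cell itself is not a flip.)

Answer: (1,1)

Derivation:
Dir NW: edge -> no flip
Dir N: first cell '.' (not opp) -> no flip
Dir NE: first cell '.' (not opp) -> no flip
Dir W: edge -> no flip
Dir E: opp run (1,1) capped by B -> flip
Dir SW: edge -> no flip
Dir S: first cell '.' (not opp) -> no flip
Dir SE: first cell '.' (not opp) -> no flip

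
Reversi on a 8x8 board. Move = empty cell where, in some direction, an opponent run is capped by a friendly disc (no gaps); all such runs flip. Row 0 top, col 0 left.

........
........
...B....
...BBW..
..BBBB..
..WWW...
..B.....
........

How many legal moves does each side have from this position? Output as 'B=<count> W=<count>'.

Answer: B=7 W=9

Derivation:
-- B to move --
(2,4): no bracket -> illegal
(2,5): flips 1 -> legal
(2,6): flips 1 -> legal
(3,6): flips 1 -> legal
(4,1): no bracket -> illegal
(4,6): no bracket -> illegal
(5,1): no bracket -> illegal
(5,5): no bracket -> illegal
(6,1): flips 1 -> legal
(6,3): flips 2 -> legal
(6,4): flips 2 -> legal
(6,5): flips 1 -> legal
B mobility = 7
-- W to move --
(1,2): no bracket -> illegal
(1,3): flips 3 -> legal
(1,4): no bracket -> illegal
(2,2): no bracket -> illegal
(2,4): flips 2 -> legal
(2,5): flips 2 -> legal
(3,1): flips 1 -> legal
(3,2): flips 4 -> legal
(3,6): flips 1 -> legal
(4,1): no bracket -> illegal
(4,6): no bracket -> illegal
(5,1): no bracket -> illegal
(5,5): flips 1 -> legal
(5,6): no bracket -> illegal
(6,1): no bracket -> illegal
(6,3): no bracket -> illegal
(7,1): flips 1 -> legal
(7,2): flips 1 -> legal
(7,3): no bracket -> illegal
W mobility = 9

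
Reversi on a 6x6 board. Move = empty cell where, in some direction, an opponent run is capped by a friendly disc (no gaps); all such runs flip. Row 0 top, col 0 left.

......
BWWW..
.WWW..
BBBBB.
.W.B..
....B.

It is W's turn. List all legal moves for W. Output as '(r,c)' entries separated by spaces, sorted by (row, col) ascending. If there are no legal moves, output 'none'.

(0,0): no bracket -> illegal
(0,1): no bracket -> illegal
(2,0): no bracket -> illegal
(2,4): no bracket -> illegal
(2,5): no bracket -> illegal
(3,5): no bracket -> illegal
(4,0): flips 1 -> legal
(4,2): flips 1 -> legal
(4,4): flips 1 -> legal
(4,5): flips 1 -> legal
(5,2): no bracket -> illegal
(5,3): flips 2 -> legal
(5,5): no bracket -> illegal

Answer: (4,0) (4,2) (4,4) (4,5) (5,3)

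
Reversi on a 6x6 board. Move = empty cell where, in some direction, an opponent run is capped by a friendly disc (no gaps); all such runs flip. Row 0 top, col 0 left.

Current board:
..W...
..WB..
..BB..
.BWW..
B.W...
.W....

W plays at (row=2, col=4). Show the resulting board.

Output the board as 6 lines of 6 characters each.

Place W at (2,4); scan 8 dirs for brackets.
Dir NW: opp run (1,3) capped by W -> flip
Dir N: first cell '.' (not opp) -> no flip
Dir NE: first cell '.' (not opp) -> no flip
Dir W: opp run (2,3) (2,2), next='.' -> no flip
Dir E: first cell '.' (not opp) -> no flip
Dir SW: first cell 'W' (not opp) -> no flip
Dir S: first cell '.' (not opp) -> no flip
Dir SE: first cell '.' (not opp) -> no flip
All flips: (1,3)

Answer: ..W...
..WW..
..BBW.
.BWW..
B.W...
.W....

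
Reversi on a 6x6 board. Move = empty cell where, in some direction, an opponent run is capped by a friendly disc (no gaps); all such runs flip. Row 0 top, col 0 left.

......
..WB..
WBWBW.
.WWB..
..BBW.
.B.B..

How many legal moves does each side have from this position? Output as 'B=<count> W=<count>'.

Answer: B=12 W=10

Derivation:
-- B to move --
(0,1): flips 1 -> legal
(0,2): flips 3 -> legal
(0,3): flips 1 -> legal
(1,0): no bracket -> illegal
(1,1): flips 2 -> legal
(1,4): no bracket -> illegal
(1,5): flips 1 -> legal
(2,5): flips 1 -> legal
(3,0): flips 2 -> legal
(3,4): no bracket -> illegal
(3,5): flips 2 -> legal
(4,0): flips 2 -> legal
(4,1): flips 2 -> legal
(4,5): flips 1 -> legal
(5,4): no bracket -> illegal
(5,5): flips 1 -> legal
B mobility = 12
-- W to move --
(0,2): flips 1 -> legal
(0,3): no bracket -> illegal
(0,4): flips 1 -> legal
(1,0): flips 1 -> legal
(1,1): flips 1 -> legal
(1,4): flips 2 -> legal
(3,0): flips 1 -> legal
(3,4): flips 2 -> legal
(4,0): no bracket -> illegal
(4,1): flips 2 -> legal
(5,0): no bracket -> illegal
(5,2): flips 1 -> legal
(5,4): flips 1 -> legal
W mobility = 10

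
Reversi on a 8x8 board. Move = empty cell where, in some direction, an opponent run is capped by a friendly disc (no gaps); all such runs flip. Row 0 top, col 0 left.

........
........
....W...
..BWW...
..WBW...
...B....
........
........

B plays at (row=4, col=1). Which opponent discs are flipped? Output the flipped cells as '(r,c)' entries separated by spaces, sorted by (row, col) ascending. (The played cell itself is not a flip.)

Answer: (4,2)

Derivation:
Dir NW: first cell '.' (not opp) -> no flip
Dir N: first cell '.' (not opp) -> no flip
Dir NE: first cell 'B' (not opp) -> no flip
Dir W: first cell '.' (not opp) -> no flip
Dir E: opp run (4,2) capped by B -> flip
Dir SW: first cell '.' (not opp) -> no flip
Dir S: first cell '.' (not opp) -> no flip
Dir SE: first cell '.' (not opp) -> no flip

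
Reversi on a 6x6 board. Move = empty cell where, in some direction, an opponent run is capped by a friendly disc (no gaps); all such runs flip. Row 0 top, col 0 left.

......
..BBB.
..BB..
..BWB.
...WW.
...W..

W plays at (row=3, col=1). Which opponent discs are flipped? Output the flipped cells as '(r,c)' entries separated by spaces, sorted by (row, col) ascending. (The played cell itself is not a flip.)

Dir NW: first cell '.' (not opp) -> no flip
Dir N: first cell '.' (not opp) -> no flip
Dir NE: opp run (2,2) (1,3), next='.' -> no flip
Dir W: first cell '.' (not opp) -> no flip
Dir E: opp run (3,2) capped by W -> flip
Dir SW: first cell '.' (not opp) -> no flip
Dir S: first cell '.' (not opp) -> no flip
Dir SE: first cell '.' (not opp) -> no flip

Answer: (3,2)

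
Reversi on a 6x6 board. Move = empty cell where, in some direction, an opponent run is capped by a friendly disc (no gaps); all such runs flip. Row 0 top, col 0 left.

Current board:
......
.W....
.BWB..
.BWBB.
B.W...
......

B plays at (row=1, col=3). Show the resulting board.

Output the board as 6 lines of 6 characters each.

Answer: ......
.W.B..
.BBB..
.BWBB.
B.W...
......

Derivation:
Place B at (1,3); scan 8 dirs for brackets.
Dir NW: first cell '.' (not opp) -> no flip
Dir N: first cell '.' (not opp) -> no flip
Dir NE: first cell '.' (not opp) -> no flip
Dir W: first cell '.' (not opp) -> no flip
Dir E: first cell '.' (not opp) -> no flip
Dir SW: opp run (2,2) capped by B -> flip
Dir S: first cell 'B' (not opp) -> no flip
Dir SE: first cell '.' (not opp) -> no flip
All flips: (2,2)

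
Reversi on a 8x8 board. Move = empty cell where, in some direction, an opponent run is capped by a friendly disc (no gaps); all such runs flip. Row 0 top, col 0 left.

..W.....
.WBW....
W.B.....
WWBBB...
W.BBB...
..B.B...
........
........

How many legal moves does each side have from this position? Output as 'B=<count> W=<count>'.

Answer: B=4 W=4

Derivation:
-- B to move --
(0,0): flips 1 -> legal
(0,1): no bracket -> illegal
(0,3): no bracket -> illegal
(0,4): flips 1 -> legal
(1,0): flips 1 -> legal
(1,4): flips 1 -> legal
(2,1): no bracket -> illegal
(2,3): no bracket -> illegal
(2,4): no bracket -> illegal
(4,1): no bracket -> illegal
(5,0): no bracket -> illegal
(5,1): no bracket -> illegal
B mobility = 4
-- W to move --
(0,1): no bracket -> illegal
(0,3): no bracket -> illegal
(2,1): no bracket -> illegal
(2,3): no bracket -> illegal
(2,4): no bracket -> illegal
(2,5): no bracket -> illegal
(3,5): flips 3 -> legal
(4,1): no bracket -> illegal
(4,5): no bracket -> illegal
(5,1): no bracket -> illegal
(5,3): flips 1 -> legal
(5,5): flips 3 -> legal
(6,1): no bracket -> illegal
(6,2): flips 5 -> legal
(6,3): no bracket -> illegal
(6,4): no bracket -> illegal
(6,5): no bracket -> illegal
W mobility = 4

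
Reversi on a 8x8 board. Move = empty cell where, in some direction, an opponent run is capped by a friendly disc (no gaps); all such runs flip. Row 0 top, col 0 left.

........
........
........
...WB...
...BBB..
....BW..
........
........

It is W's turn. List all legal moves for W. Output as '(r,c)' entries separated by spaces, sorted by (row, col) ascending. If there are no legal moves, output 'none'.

Answer: (3,5) (5,3)

Derivation:
(2,3): no bracket -> illegal
(2,4): no bracket -> illegal
(2,5): no bracket -> illegal
(3,2): no bracket -> illegal
(3,5): flips 2 -> legal
(3,6): no bracket -> illegal
(4,2): no bracket -> illegal
(4,6): no bracket -> illegal
(5,2): no bracket -> illegal
(5,3): flips 2 -> legal
(5,6): no bracket -> illegal
(6,3): no bracket -> illegal
(6,4): no bracket -> illegal
(6,5): no bracket -> illegal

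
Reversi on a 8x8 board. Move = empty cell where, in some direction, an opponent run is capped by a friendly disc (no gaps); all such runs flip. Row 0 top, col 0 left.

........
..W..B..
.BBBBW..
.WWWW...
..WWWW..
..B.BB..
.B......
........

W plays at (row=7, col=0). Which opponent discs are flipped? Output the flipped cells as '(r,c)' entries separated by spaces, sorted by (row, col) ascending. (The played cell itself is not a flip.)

Answer: (5,2) (6,1)

Derivation:
Dir NW: edge -> no flip
Dir N: first cell '.' (not opp) -> no flip
Dir NE: opp run (6,1) (5,2) capped by W -> flip
Dir W: edge -> no flip
Dir E: first cell '.' (not opp) -> no flip
Dir SW: edge -> no flip
Dir S: edge -> no flip
Dir SE: edge -> no flip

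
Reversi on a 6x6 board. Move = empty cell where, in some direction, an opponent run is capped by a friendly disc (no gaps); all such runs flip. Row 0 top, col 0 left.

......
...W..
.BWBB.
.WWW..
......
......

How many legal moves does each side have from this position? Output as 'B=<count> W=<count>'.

-- B to move --
(0,2): flips 1 -> legal
(0,3): flips 1 -> legal
(0,4): no bracket -> illegal
(1,1): no bracket -> illegal
(1,2): no bracket -> illegal
(1,4): no bracket -> illegal
(2,0): no bracket -> illegal
(3,0): no bracket -> illegal
(3,4): no bracket -> illegal
(4,0): no bracket -> illegal
(4,1): flips 2 -> legal
(4,2): flips 1 -> legal
(4,3): flips 2 -> legal
(4,4): no bracket -> illegal
B mobility = 5
-- W to move --
(1,0): flips 1 -> legal
(1,1): flips 1 -> legal
(1,2): no bracket -> illegal
(1,4): flips 1 -> legal
(1,5): flips 1 -> legal
(2,0): flips 1 -> legal
(2,5): flips 2 -> legal
(3,0): no bracket -> illegal
(3,4): no bracket -> illegal
(3,5): flips 1 -> legal
W mobility = 7

Answer: B=5 W=7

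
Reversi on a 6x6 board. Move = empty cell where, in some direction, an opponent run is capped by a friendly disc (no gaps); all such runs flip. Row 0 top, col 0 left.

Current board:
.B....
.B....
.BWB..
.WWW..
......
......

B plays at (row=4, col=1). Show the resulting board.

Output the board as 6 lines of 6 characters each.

Place B at (4,1); scan 8 dirs for brackets.
Dir NW: first cell '.' (not opp) -> no flip
Dir N: opp run (3,1) capped by B -> flip
Dir NE: opp run (3,2) capped by B -> flip
Dir W: first cell '.' (not opp) -> no flip
Dir E: first cell '.' (not opp) -> no flip
Dir SW: first cell '.' (not opp) -> no flip
Dir S: first cell '.' (not opp) -> no flip
Dir SE: first cell '.' (not opp) -> no flip
All flips: (3,1) (3,2)

Answer: .B....
.B....
.BWB..
.BBW..
.B....
......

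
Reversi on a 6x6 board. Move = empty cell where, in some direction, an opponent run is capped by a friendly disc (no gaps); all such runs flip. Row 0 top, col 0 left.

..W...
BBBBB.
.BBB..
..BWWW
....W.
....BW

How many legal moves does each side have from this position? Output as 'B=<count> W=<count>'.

Answer: B=3 W=8

Derivation:
-- B to move --
(0,1): no bracket -> illegal
(0,3): no bracket -> illegal
(2,4): flips 2 -> legal
(2,5): no bracket -> illegal
(4,2): no bracket -> illegal
(4,3): flips 1 -> legal
(4,5): flips 1 -> legal
(5,3): no bracket -> illegal
B mobility = 3
-- W to move --
(0,0): flips 2 -> legal
(0,1): flips 2 -> legal
(0,3): flips 2 -> legal
(0,4): no bracket -> illegal
(0,5): no bracket -> illegal
(1,5): no bracket -> illegal
(2,0): flips 1 -> legal
(2,4): flips 1 -> legal
(2,5): no bracket -> illegal
(3,0): no bracket -> illegal
(3,1): flips 1 -> legal
(4,1): no bracket -> illegal
(4,2): flips 3 -> legal
(4,3): no bracket -> illegal
(4,5): no bracket -> illegal
(5,3): flips 1 -> legal
W mobility = 8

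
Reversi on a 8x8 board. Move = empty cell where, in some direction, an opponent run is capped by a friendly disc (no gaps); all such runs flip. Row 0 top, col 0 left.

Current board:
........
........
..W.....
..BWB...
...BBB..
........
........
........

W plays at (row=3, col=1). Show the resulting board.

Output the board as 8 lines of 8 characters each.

Answer: ........
........
..W.....
.WWWB...
...BBB..
........
........
........

Derivation:
Place W at (3,1); scan 8 dirs for brackets.
Dir NW: first cell '.' (not opp) -> no flip
Dir N: first cell '.' (not opp) -> no flip
Dir NE: first cell 'W' (not opp) -> no flip
Dir W: first cell '.' (not opp) -> no flip
Dir E: opp run (3,2) capped by W -> flip
Dir SW: first cell '.' (not opp) -> no flip
Dir S: first cell '.' (not opp) -> no flip
Dir SE: first cell '.' (not opp) -> no flip
All flips: (3,2)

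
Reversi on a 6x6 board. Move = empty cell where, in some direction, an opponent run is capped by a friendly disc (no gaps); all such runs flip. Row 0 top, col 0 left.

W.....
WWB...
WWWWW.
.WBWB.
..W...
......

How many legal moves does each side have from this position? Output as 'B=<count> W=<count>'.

-- B to move --
(0,1): no bracket -> illegal
(0,2): no bracket -> illegal
(1,3): no bracket -> illegal
(1,4): flips 2 -> legal
(1,5): no bracket -> illegal
(2,5): no bracket -> illegal
(3,0): flips 2 -> legal
(3,5): no bracket -> illegal
(4,0): no bracket -> illegal
(4,1): no bracket -> illegal
(4,3): no bracket -> illegal
(4,4): no bracket -> illegal
(5,1): no bracket -> illegal
(5,2): flips 1 -> legal
(5,3): no bracket -> illegal
B mobility = 3
-- W to move --
(0,1): flips 1 -> legal
(0,2): flips 1 -> legal
(0,3): flips 1 -> legal
(1,3): flips 1 -> legal
(2,5): no bracket -> illegal
(3,5): flips 1 -> legal
(4,1): flips 1 -> legal
(4,3): flips 1 -> legal
(4,4): flips 1 -> legal
(4,5): flips 1 -> legal
W mobility = 9

Answer: B=3 W=9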